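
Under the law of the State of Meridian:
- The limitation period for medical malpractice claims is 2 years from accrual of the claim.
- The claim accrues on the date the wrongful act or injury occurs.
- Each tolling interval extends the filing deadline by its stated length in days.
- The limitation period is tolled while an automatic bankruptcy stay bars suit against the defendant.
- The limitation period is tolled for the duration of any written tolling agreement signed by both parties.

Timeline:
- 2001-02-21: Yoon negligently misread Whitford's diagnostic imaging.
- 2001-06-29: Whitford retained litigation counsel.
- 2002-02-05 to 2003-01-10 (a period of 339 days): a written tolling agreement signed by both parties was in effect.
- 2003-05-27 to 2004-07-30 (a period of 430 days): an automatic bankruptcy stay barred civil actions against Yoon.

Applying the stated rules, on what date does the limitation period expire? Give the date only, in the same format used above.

The limitation period began to run on 2001-02-21.
2 years from 2001-02-21 is 2003-02-21.
Because the written tolling agreement ran from 2002-02-05 to 2003-01-10, the deadline is extended by 339 days to 2004-01-26.
The automatic bankruptcy stay from 2003-05-27 to 2004-07-30 tolled the period for 430 days, extending the deadline to 2005-03-31.
Nothing else in the chronology tolls or restarts the period.

2005-03-31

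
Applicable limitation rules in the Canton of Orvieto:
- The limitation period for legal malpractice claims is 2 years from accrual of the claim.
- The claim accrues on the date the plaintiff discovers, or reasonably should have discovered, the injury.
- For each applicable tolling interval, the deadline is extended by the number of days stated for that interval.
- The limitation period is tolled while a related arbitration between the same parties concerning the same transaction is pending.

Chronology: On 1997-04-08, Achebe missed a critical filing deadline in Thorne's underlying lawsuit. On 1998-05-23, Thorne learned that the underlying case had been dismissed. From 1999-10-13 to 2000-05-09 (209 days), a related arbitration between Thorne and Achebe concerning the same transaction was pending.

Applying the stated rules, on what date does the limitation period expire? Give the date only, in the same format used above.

2000-12-18

Accrual is tied to discovery, so the period began on 1998-05-23 rather than on 1997-04-08 when the act occurred.
Adding the 2 years base period to 1998-05-23 gives a deadline of 2000-05-23, before any tolling.
The period was tolled for 209 days by the pending related arbitration (1999-10-13 to 2000-05-09), pushing the deadline to 2000-12-18.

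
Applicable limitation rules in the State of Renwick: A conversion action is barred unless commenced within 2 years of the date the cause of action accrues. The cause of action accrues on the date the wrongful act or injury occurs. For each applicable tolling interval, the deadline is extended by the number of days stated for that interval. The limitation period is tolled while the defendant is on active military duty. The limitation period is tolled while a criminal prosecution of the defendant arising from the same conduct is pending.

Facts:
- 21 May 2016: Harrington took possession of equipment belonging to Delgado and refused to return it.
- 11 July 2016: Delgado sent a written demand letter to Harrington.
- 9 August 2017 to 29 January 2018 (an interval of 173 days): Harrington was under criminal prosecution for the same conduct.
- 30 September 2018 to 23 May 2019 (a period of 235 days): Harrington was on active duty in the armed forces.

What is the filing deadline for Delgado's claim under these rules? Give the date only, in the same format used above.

3 July 2019

The claim accrued on 21 May 2016, when the wrongful act occurred.
Adding the 2 years base period to 21 May 2016 gives a deadline of 21 May 2018, before any tolling.
Because the pending criminal prosecution ran from 9 August 2017 to 29 January 2018, the deadline is extended by 173 days to 10 November 2018.
The period was tolled for 235 days by the defendant's active military service (30 September 2018 to 23 May 2019), pushing the deadline to 3 July 2019.
Nothing else in the chronology tolls or restarts the period.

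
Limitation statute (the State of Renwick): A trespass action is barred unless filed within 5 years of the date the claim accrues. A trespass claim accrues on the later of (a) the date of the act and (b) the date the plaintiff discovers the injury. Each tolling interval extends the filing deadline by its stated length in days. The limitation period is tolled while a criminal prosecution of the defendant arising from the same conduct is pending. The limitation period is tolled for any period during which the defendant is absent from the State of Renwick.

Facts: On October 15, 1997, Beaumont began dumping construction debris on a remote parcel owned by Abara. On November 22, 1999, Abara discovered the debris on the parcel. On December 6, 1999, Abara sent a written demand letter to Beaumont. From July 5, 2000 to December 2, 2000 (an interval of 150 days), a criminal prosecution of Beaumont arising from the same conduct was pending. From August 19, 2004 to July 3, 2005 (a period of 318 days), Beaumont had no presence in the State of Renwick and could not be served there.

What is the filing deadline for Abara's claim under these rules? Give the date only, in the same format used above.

March 5, 2006

Because discovery on November 22, 1999 post-dates the October 15, 1997 act, accrual under the later-of rule falls on November 22, 1999.
The untolled deadline — 5 years after November 22, 1999 — is November 22, 2004.
The pending criminal prosecution from July 5, 2000 to December 2, 2000 tolled the period for 150 days, extending the deadline to April 21, 2005.
The defendant's absence from the jurisdiction from August 19, 2004 to July 3, 2005 tolled the period for 318 days, extending the deadline to March 5, 2006.
Nothing else in the chronology tolls or restarts the period.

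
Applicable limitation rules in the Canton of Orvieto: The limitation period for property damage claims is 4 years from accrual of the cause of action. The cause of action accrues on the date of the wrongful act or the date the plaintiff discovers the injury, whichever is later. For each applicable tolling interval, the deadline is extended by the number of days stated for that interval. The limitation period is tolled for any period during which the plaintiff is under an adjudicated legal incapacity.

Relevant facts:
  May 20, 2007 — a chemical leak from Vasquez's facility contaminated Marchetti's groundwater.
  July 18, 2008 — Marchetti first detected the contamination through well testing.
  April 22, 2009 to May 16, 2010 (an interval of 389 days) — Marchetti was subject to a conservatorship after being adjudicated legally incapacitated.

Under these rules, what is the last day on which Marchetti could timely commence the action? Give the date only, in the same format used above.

Taking the later of the act (May 20, 2007) and discovery (July 18, 2008), the claim accrued on July 18, 2008.
Adding the 4 years base period to July 18, 2008 gives a deadline of July 18, 2012, before any tolling.
The period was tolled for 389 days by the plaintiff's legal incapacity (April 22, 2009 to May 16, 2010), pushing the deadline to August 11, 2013.

August 11, 2013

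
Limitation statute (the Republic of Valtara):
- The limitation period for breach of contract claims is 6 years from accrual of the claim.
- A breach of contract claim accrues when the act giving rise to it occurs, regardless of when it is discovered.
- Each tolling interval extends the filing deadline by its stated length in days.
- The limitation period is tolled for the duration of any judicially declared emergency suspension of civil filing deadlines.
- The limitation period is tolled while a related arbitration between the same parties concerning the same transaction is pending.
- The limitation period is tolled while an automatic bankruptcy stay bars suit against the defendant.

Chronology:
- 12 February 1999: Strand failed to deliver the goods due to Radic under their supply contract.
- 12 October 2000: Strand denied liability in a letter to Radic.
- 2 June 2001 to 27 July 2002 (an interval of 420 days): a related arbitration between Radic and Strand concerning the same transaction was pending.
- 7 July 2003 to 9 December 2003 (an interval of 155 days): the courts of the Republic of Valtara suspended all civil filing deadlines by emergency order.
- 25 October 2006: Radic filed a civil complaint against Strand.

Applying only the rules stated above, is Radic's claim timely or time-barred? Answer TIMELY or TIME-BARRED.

The limitation period began to run on 12 February 1999.
Adding the 6 years base period to 12 February 1999 gives a deadline of 12 February 2005, before any tolling.
The period was tolled for 420 days by the pending related arbitration (2 June 2001 to 27 July 2002), pushing the deadline to 8 April 2006.
Because the emergency suspension of filing deadlines ran from 7 July 2003 to 9 December 2003, the deadline is extended by 155 days to 10 September 2006.
None of the other events listed affects the running of the period under the stated rules.
Filing on 25 October 2006 missed the 10 September 2006 deadline — the action is time-barred.

TIME-BARRED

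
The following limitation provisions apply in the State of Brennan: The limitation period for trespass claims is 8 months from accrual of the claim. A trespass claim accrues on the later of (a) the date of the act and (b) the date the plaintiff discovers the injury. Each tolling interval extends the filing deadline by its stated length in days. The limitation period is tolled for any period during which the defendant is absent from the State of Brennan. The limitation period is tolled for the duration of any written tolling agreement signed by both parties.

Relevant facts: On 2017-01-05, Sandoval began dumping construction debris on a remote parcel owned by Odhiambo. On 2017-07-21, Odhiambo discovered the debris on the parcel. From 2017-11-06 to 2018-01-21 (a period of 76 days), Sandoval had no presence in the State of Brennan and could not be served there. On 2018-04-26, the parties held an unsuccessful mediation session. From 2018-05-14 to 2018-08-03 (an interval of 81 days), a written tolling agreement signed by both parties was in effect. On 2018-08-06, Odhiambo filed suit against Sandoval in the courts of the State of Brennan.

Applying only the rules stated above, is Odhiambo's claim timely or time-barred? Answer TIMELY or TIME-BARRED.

The claim accrued on 2017-07-21 — the later of the 2017-01-05 act and the 2017-07-21 discovery.
The untolled deadline — 8 months after 2017-07-21 — is 2018-03-21.
The period was tolled for 76 days by the defendant's absence from the jurisdiction (2017-11-06 to 2018-01-21), pushing the deadline to 2018-06-05.
Because the written tolling agreement ran from 2018-05-14 to 2018-08-03, the deadline is extended by 81 days to 2018-08-25.
Nothing else in the chronology tolls or restarts the period.
Filing on 2018-08-06 beat the 2018-08-25 deadline — the action is timely.

TIMELY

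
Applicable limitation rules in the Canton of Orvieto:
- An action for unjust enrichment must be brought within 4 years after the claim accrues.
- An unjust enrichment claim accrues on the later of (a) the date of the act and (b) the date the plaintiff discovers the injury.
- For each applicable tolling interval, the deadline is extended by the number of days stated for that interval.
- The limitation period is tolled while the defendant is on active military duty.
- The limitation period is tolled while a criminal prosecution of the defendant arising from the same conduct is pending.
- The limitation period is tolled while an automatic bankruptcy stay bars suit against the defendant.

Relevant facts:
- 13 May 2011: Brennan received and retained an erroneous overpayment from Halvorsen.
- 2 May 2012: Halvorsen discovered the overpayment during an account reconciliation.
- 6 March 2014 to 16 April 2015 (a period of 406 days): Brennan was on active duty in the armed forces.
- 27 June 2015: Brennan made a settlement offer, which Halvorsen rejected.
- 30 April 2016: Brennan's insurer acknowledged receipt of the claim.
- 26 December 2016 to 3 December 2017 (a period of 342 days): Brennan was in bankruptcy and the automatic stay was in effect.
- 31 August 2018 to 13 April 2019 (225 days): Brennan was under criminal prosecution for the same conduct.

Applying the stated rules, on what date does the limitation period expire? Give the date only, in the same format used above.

20 May 2018

Taking the later of the act (13 May 2011) and discovery (2 May 2012), the claim accrued on 2 May 2012.
Adding the 4 years base period to 2 May 2012 gives a deadline of 2 May 2016, before any tolling.
Because the defendant's active military service ran from 6 March 2014 to 16 April 2015, the deadline is extended by 406 days to 12 June 2017.
The period was tolled for 342 days by the automatic bankruptcy stay (26 December 2016 to 3 December 2017), pushing the deadline to 20 May 2018.
By the time the pending criminal prosecution began on 31 August 2018, the limitation period had already expired on 20 May 2018; that interval cannot revive it.
Nothing else in the chronology tolls or restarts the period.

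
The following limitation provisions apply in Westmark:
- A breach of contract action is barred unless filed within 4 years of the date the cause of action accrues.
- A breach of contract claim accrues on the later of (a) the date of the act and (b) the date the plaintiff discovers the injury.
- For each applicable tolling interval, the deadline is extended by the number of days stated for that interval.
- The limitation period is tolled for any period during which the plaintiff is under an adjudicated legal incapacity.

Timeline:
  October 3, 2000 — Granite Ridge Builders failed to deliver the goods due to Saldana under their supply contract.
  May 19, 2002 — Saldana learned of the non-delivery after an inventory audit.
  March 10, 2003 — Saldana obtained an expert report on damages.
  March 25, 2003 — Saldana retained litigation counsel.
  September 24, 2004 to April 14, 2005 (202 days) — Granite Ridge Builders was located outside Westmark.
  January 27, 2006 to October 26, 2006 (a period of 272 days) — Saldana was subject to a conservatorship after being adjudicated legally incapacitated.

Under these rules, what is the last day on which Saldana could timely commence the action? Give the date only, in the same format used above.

Because discovery on May 19, 2002 post-dates the October 3, 2000 act, accrual under the later-of rule falls on May 19, 2002.
4 years from May 19, 2002 is May 19, 2006.
The plaintiff's legal incapacity from January 27, 2006 to October 26, 2006 tolled the period for 272 days, extending the deadline to February 15, 2007.
The defendant's absence from the jurisdiction from September 24, 2004 to April 14, 2005 does not toll the period, because no stated rule makes the defendant's absence a tolling event.
The other events in the timeline have no effect on the limitation period under the stated rules.

February 15, 2007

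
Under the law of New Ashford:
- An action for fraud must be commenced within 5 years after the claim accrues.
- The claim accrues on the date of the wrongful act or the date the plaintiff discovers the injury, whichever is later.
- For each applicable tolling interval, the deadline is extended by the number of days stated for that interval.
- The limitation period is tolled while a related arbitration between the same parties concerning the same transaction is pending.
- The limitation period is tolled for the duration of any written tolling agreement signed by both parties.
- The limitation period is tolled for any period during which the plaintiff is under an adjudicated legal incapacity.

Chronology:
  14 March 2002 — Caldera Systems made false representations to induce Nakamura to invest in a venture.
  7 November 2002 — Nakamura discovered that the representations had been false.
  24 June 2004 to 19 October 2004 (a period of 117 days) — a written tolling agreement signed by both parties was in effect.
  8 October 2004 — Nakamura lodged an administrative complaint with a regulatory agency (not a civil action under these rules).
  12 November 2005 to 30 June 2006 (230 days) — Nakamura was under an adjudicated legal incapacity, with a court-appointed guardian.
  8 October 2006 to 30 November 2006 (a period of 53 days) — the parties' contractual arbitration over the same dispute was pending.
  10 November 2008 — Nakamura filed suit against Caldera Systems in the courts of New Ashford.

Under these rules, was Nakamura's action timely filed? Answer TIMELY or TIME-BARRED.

TIMELY

The claim accrued on 7 November 2002 — the later of the 14 March 2002 act and the 7 November 2002 discovery.
5 years from 7 November 2002 is 7 November 2007.
The period was tolled for 117 days by the written tolling agreement (24 June 2004 to 19 October 2004), pushing the deadline to 3 March 2008.
Because the plaintiff's legal incapacity ran from 12 November 2005 to 30 June 2006, the deadline is extended by 230 days to 19 October 2008.
Because the pending related arbitration ran from 8 October 2006 to 30 November 2006, the deadline is extended by 53 days to 11 December 2008.
Nothing else in the chronology tolls or restarts the period.
Nakamura filed on 10 November 2008, before the 11 December 2008 deadline, so the action is timely.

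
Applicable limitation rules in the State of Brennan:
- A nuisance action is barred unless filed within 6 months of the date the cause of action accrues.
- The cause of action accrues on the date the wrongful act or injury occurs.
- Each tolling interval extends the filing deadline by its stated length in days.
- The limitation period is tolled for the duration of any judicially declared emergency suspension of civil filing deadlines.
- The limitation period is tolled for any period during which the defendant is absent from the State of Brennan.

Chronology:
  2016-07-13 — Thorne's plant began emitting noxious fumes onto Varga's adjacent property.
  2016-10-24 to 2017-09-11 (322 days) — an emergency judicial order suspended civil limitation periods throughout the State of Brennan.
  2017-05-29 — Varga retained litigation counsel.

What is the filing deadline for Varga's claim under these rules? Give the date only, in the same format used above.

2017-12-01

The cause of action accrued on 2016-07-13, the date of the act.
Adding the 6 months base period to 2016-07-13 gives a deadline of 2017-01-13, before any tolling.
The period was tolled for 322 days by the emergency suspension of filing deadlines (2016-10-24 to 2017-09-11), pushing the deadline to 2017-12-01.
The other events in the timeline have no effect on the limitation period under the stated rules.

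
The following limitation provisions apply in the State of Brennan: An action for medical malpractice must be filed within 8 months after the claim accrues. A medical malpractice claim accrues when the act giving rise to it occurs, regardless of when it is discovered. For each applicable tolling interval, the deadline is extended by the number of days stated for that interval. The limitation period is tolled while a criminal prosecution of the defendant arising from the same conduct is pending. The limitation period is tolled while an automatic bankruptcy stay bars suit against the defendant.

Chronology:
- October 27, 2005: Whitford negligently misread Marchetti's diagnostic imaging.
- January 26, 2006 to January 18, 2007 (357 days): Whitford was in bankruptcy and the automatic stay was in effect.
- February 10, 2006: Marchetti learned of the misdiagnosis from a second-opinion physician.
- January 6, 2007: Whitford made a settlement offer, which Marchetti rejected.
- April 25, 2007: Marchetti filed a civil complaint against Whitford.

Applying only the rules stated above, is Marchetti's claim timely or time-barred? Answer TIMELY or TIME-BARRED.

Accrual is governed by the date of the act, so the period began to run on October 27, 2005; the later discovery on February 10, 2006 is irrelevant under the stated rule.
The untolled deadline — 8 months after October 27, 2005 — is June 27, 2006.
Because the automatic bankruptcy stay ran from January 26, 2006 to January 18, 2007, the deadline is extended by 357 days to June 19, 2007.
None of the other events listed affects the running of the period under the stated rules.
Filing on April 25, 2007 beat the June 19, 2007 deadline — the action is timely.

TIMELY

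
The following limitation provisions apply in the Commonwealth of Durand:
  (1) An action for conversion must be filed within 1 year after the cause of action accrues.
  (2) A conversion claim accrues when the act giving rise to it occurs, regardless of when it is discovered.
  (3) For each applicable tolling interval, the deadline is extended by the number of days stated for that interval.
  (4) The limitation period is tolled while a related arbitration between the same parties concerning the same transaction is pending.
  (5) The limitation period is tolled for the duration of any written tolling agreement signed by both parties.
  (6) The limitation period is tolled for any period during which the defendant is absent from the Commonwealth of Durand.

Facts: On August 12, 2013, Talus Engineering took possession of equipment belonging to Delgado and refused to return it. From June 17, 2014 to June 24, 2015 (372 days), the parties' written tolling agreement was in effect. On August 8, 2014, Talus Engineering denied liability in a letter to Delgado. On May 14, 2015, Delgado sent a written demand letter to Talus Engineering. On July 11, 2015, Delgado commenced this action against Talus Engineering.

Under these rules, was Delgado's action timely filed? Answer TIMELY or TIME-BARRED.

The limitation period began to run on August 12, 2013.
Adding the 1 year base period to August 12, 2013 gives a deadline of August 12, 2014, before any tolling.
Because the written tolling agreement ran from June 17, 2014 to June 24, 2015, the deadline is extended by 372 days to August 19, 2015.
None of the other events listed affects the running of the period under the stated rules.
The July 11, 2015 filing precedes the August 19, 2015 deadline; the claim is timely.

TIMELY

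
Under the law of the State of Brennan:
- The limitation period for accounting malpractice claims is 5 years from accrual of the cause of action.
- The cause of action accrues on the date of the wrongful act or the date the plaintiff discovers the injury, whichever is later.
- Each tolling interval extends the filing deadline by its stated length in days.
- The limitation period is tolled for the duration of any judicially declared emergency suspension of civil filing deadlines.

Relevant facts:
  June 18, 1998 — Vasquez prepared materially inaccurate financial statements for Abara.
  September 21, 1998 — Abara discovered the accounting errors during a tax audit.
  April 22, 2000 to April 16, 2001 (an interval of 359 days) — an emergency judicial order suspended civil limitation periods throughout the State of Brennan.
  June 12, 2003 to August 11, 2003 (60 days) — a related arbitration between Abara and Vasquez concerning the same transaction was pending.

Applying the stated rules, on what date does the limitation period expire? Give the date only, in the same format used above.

September 14, 2004

Taking the later of the act (June 18, 1998) and discovery (September 21, 1998), the claim accrued on September 21, 1998.
The untolled deadline — 5 years after September 21, 1998 — is September 21, 2003.
The emergency suspension of filing deadlines from April 22, 2000 to April 16, 2001 tolled the period for 359 days, extending the deadline to September 14, 2004.
Although a pending arbitration ran from June 12, 2003 to August 11, 2003, the stated rules do not make that a tolling event, so it is disregarded.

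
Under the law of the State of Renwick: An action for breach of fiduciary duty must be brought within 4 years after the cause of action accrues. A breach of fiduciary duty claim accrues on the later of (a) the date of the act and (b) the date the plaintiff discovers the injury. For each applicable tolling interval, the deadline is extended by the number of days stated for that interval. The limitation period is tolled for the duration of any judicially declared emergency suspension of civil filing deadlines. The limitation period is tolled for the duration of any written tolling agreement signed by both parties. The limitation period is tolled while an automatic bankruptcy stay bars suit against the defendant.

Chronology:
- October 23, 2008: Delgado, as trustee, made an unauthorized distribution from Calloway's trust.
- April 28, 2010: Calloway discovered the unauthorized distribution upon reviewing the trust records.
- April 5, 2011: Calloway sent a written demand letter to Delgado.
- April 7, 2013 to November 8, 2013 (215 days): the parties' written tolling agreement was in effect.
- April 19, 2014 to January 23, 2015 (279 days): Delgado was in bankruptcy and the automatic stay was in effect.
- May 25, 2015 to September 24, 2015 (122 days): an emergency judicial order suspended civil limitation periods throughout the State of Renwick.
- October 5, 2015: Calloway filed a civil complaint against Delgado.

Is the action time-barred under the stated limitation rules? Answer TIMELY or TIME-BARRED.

TIMELY

Taking the later of the act (October 23, 2008) and discovery (April 28, 2010), the claim accrued on April 28, 2010.
4 years from April 28, 2010 is April 28, 2014.
The written tolling agreement from April 7, 2013 to November 8, 2013 tolled the period for 215 days, extending the deadline to November 29, 2014.
The automatic bankruptcy stay from April 19, 2014 to January 23, 2015 tolled the period for 279 days, extending the deadline to September 4, 2015.
Because the emergency suspension of filing deadlines ran from May 25, 2015 to September 24, 2015, the deadline is extended by 122 days to January 4, 2016.
None of the other events listed affects the running of the period under the stated rules.
The October 5, 2015 filing precedes the January 4, 2016 deadline; the claim is timely.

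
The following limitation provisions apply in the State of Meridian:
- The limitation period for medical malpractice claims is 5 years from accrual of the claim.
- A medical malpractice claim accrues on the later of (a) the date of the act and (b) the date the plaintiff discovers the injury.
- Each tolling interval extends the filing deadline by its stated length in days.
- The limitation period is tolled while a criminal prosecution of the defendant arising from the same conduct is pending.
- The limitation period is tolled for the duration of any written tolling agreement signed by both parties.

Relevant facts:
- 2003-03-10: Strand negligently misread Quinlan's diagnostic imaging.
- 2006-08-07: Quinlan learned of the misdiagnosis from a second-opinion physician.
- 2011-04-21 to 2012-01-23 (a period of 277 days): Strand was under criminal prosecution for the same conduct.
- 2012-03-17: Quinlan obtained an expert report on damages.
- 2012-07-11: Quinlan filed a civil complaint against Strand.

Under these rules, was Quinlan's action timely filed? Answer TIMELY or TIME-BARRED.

The claim accrued on 2006-08-07 — the later of the 2003-03-10 act and the 2006-08-07 discovery.
The untolled deadline — 5 years after 2006-08-07 — is 2011-08-07.
The period was tolled for 277 days by the pending criminal prosecution (2011-04-21 to 2012-01-23), pushing the deadline to 2012-05-10.
The other events in the timeline have no effect on the limitation period under the stated rules.
Quinlan filed on 2012-07-11, after the 2012-05-10 deadline, so the action is time-barred.

TIME-BARRED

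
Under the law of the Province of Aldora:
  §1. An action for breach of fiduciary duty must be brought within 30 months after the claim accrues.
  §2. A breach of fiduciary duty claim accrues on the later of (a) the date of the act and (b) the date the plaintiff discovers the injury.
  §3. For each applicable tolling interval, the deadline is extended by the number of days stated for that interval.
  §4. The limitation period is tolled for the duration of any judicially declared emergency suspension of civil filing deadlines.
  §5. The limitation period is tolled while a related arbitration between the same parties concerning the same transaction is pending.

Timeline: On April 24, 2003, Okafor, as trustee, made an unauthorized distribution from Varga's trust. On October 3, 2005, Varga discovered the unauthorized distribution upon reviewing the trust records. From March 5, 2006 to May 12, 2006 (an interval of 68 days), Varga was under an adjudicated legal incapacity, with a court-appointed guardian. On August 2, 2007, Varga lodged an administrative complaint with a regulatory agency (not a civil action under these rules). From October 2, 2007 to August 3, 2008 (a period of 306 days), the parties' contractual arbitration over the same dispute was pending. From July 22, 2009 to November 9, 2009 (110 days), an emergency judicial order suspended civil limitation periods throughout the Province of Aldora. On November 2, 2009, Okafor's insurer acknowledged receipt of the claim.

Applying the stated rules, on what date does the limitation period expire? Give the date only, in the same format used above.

Because discovery on October 3, 2005 post-dates the April 24, 2003 act, accrual under the later-of rule falls on October 3, 2005.
Adding the 30 months base period to October 3, 2005 gives a deadline of April 3, 2008, before any tolling.
The pending related arbitration from October 2, 2007 to August 3, 2008 tolled the period for 306 days, extending the deadline to February 3, 2009.
By the time the emergency suspension of filing deadlines began on July 22, 2009, the limitation period had already expired on February 3, 2009; that interval cannot revive it.
The plaintiff's legal incapacity from March 5, 2006 to May 12, 2006 does not toll the period, because no stated rule makes the plaintiff's incapacity a tolling event.
Nothing else in the chronology tolls or restarts the period.

February 3, 2009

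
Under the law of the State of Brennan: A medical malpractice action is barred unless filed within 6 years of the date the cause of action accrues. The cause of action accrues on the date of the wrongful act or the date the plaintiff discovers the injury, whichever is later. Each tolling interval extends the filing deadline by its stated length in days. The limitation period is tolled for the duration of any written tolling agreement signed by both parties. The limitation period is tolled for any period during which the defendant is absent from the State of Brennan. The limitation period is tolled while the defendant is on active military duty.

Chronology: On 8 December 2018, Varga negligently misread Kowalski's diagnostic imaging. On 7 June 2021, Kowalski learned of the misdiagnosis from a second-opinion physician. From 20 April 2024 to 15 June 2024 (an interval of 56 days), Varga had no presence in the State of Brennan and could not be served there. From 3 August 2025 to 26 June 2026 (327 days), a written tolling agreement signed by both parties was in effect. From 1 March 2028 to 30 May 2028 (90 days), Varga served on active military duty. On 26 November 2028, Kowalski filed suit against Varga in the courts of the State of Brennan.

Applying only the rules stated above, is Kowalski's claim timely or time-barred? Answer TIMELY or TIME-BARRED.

Taking the later of the act (8 December 2018) and discovery (7 June 2021), the claim accrued on 7 June 2021.
Adding the 6 years base period to 7 June 2021 gives a deadline of 7 June 2027, before any tolling.
Because the defendant's absence from the jurisdiction ran from 20 April 2024 to 15 June 2024, the deadline is extended by 56 days to 2 August 2027.
Because the written tolling agreement ran from 3 August 2025 to 26 June 2026, the deadline is extended by 327 days to 24 June 2028.
The period was tolled for 90 days by the defendant's active military service (1 March 2028 to 30 May 2028), pushing the deadline to 22 September 2028.
Filing on 26 November 2028 missed the 22 September 2028 deadline — the action is time-barred.

TIME-BARRED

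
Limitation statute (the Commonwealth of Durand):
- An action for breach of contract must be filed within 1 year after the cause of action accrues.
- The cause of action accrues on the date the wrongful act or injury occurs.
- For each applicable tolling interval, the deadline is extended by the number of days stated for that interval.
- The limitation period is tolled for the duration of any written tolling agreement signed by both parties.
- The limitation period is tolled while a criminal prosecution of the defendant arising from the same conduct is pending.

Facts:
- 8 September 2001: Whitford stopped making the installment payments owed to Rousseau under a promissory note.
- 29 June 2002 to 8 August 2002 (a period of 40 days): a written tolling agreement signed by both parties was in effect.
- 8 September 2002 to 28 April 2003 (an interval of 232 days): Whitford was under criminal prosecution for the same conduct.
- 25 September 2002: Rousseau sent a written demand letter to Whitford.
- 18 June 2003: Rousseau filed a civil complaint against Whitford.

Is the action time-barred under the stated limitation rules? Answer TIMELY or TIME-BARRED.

TIME-BARRED

The limitation period began to run on 8 September 2001.
Adding the 1 year base period to 8 September 2001 gives a deadline of 8 September 2002, before any tolling.
Because the written tolling agreement ran from 29 June 2002 to 8 August 2002, the deadline is extended by 40 days to 18 October 2002.
The pending criminal prosecution from 8 September 2002 to 28 April 2003 tolled the period for 232 days, extending the deadline to 7 June 2003.
The other events in the timeline have no effect on the limitation period under the stated rules.
The 18 June 2003 filing falls after the 7 June 2003 deadline; the claim is time-barred.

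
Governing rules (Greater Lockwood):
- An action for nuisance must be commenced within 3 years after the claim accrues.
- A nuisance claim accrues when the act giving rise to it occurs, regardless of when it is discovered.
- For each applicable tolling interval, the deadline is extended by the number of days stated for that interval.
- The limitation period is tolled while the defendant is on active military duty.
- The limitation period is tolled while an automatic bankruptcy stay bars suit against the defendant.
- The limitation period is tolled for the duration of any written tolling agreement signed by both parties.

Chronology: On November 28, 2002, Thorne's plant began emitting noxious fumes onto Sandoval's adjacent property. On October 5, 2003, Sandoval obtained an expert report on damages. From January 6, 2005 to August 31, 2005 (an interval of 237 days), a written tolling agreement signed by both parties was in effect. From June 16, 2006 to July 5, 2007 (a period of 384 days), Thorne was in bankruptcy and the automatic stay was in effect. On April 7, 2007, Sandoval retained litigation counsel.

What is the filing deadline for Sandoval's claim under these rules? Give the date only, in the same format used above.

The claim accrued on November 28, 2002, when the wrongful act occurred.
The untolled deadline — 3 years after November 28, 2002 — is November 28, 2005.
The period was tolled for 237 days by the written tolling agreement (January 6, 2005 to August 31, 2005), pushing the deadline to July 23, 2006.
The period was tolled for 384 days by the automatic bankruptcy stay (June 16, 2006 to July 5, 2007), pushing the deadline to August 11, 2007.
Nothing else in the chronology tolls or restarts the period.

August 11, 2007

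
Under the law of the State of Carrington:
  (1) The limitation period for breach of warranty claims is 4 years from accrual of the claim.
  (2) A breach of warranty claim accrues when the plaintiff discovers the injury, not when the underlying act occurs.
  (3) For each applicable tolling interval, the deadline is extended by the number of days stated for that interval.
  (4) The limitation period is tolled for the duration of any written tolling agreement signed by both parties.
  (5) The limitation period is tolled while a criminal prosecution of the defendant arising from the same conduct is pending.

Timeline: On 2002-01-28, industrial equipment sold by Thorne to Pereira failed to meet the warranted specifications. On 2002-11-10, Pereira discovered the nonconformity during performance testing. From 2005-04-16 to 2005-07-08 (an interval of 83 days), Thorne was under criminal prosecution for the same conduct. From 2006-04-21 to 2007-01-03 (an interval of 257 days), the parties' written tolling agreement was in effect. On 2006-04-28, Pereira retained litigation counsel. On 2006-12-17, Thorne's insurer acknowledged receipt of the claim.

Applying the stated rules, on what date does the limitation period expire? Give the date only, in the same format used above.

2007-10-16

Accrual is tied to discovery, so the period began on 2002-11-10 rather than on 2002-01-28 when the act occurred.
4 years from 2002-11-10 is 2006-11-10.
The pending criminal prosecution from 2005-04-16 to 2005-07-08 tolled the period for 83 days, extending the deadline to 2007-02-01.
The written tolling agreement from 2006-04-21 to 2007-01-03 tolled the period for 257 days, extending the deadline to 2007-10-16.
The other events in the timeline have no effect on the limitation period under the stated rules.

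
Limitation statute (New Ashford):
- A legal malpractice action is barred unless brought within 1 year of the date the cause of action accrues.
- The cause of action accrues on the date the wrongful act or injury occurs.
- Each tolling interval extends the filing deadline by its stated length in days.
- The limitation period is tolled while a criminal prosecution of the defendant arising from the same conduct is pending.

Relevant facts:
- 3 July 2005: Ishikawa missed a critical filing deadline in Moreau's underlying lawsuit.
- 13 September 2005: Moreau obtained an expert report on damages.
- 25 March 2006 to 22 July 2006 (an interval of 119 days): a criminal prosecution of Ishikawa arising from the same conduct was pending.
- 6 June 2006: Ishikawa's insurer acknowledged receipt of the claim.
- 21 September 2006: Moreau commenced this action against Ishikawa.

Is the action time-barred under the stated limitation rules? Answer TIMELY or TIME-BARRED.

TIMELY

The limitation period began to run on 3 July 2005.
1 year from 3 July 2005 is 3 July 2006.
The pending criminal prosecution from 25 March 2006 to 22 July 2006 tolled the period for 119 days, extending the deadline to 30 October 2006.
Nothing else in the chronology tolls or restarts the period.
The 21 September 2006 filing precedes the 30 October 2006 deadline; the claim is timely.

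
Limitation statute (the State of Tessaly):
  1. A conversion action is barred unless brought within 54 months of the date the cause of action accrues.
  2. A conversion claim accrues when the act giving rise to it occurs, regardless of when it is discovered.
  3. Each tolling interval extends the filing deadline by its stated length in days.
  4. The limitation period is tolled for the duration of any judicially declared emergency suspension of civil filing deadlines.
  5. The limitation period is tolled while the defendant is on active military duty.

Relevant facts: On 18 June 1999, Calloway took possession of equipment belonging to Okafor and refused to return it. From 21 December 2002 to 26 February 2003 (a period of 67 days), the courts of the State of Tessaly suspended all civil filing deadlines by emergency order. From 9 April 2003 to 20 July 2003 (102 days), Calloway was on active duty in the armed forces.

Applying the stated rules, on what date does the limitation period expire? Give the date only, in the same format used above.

4 June 2004

The limitation period began to run on 18 June 1999.
The untolled deadline — 54 months after 18 June 1999 — is 18 December 2003.
The emergency suspension of filing deadlines from 21 December 2002 to 26 February 2003 tolled the period for 67 days, extending the deadline to 23 February 2004.
Because the defendant's active military service ran from 9 April 2003 to 20 July 2003, the deadline is extended by 102 days to 4 June 2004.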